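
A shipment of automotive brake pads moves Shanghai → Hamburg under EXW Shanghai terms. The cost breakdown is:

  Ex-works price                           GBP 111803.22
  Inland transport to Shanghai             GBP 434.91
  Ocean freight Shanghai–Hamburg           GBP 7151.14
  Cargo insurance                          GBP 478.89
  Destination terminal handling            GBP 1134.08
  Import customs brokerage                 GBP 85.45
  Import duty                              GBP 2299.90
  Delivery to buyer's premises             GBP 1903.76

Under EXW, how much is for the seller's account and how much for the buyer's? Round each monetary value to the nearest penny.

Seller: GBP 111803.22; buyer: GBP 13488.13

EXW: the seller makes goods available at their premises; the buyer bears all onward costs.
Seller's account: goods 111803.22 = 111803.22
Buyer's account: inland to port 434.91 + freight 7151.14 + insurance 478.89 + destination terminal 1134.08 + brokerage 85.45 + duty 2299.90 + delivery 1903.76 = 13488.13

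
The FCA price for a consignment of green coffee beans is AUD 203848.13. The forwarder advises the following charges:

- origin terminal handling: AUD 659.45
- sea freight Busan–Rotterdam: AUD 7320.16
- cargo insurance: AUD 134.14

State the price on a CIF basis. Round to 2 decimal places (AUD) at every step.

CIF price: AUD 211961.88

From FCA to CIF, the seller additionally bears: origin terminal, freight, insurance.
CIF price = 203848.13 + 659.45 + 7320.16 + 134.14 = 211961.88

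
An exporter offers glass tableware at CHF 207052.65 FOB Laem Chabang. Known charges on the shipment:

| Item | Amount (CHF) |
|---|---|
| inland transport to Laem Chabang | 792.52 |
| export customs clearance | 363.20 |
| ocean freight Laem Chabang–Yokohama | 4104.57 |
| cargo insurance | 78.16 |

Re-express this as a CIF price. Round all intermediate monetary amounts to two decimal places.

Not relevant to the conversion: inland to port, export clearance — on the seller under both FOB and CIF; already in the FOB price and stays in the CIF price.
From FOB to CIF, the seller additionally bears: freight, insurance.
CIF price = 207052.65 + 4104.57 + 78.16 = 211235.38

CIF price: CHF 211235.38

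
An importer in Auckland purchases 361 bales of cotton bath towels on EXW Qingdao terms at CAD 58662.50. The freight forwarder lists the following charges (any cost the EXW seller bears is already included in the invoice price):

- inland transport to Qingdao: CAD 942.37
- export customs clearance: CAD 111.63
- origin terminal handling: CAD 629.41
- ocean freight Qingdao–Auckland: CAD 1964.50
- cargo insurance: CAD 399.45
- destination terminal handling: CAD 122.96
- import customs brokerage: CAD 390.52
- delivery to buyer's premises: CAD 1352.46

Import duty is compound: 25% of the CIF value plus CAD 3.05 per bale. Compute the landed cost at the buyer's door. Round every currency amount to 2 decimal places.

Total landed cost: CAD 81354.32

EXW: the seller makes goods available at their premises; the buyer bears all onward costs.
CIF value = EXW price + inland to port + export clearance + origin terminal + freight + insurance = 58662.50 + 942.37 + 111.63 + 629.41 + 1964.50 + 399.45 = 62709.86
Ad valorem component: 62709.86 × 25% = 15677.47
Specific component: 361 × 3.05 = 1101.05
Import duty = 15677.47 + 1101.05 = 16778.52
Buyer bears: inland to port 942.37 + export clearance 111.63 + origin terminal 629.41 + freight 1964.50 + insurance 399.45 + destination terminal 122.96 + brokerage 390.52 + delivery 1352.46 + duty 16778.52 = 22691.82
Landed cost = invoice 58662.50 + 22691.82 = 81354.32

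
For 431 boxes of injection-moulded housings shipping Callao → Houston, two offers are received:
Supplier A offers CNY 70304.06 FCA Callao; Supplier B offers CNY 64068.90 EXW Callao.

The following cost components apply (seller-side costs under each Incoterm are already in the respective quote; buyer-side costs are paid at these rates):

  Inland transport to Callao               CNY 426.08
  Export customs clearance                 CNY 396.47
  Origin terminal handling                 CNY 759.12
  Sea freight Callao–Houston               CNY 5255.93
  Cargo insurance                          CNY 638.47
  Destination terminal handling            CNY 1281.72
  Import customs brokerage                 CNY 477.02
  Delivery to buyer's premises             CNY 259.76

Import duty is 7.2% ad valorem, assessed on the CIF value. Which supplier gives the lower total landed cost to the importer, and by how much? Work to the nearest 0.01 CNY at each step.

Supplier B is cheaper by CNY 5802.32

Supplier A (FCA):
CIF value = FCA price + origin terminal + freight + insurance = 70304.06 + 759.12 + 5255.93 + 638.47 = 76957.58
Import duty = 76957.58 × 7.2% = 5540.95
Buyer bears (A): 759.12 + 5255.93 + 638.47 + 1281.72 + 477.02 + 259.76 = 8672.02
Landed cost (A) = invoice 70304.06 + 8672.02 + duty 5540.95 = 84517.03
Supplier B (EXW):
CIF value = EXW price + inland to port + export clearance + origin terminal + freight + insurance = 64068.90 + 426.08 + 396.47 + 759.12 + 5255.93 + 638.47 = 71544.97
Import duty = 71544.97 × 7.2% = 5151.24
Buyer bears (B): 426.08 + 396.47 + 759.12 + 5255.93 + 638.47 + 1281.72 + 477.02 + 259.76 = 9494.57
Landed cost (B) = invoice 64068.90 + 9494.57 + duty 5151.24 = 78714.71
Difference = |84517.03 − 78714.71| = 5802.32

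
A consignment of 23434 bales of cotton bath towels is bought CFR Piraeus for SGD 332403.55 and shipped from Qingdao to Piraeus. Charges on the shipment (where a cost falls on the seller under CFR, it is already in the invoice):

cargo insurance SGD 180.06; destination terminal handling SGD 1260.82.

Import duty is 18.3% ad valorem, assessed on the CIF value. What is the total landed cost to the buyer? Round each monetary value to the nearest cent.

CFR: the seller pays costs through ocean freight to the destination port, but not insurance.
CIF value = CFR price + insurance = 332403.55 + 180.06 = 332583.61
Import duty = 332583.61 × 18.3% = 60862.80
Buyer bears: insurance 180.06 + destination terminal 1260.82 + duty 60862.80 = 62303.68
Landed cost = invoice 332403.55 + 62303.68 = 394707.23

Total landed cost: SGD 394707.23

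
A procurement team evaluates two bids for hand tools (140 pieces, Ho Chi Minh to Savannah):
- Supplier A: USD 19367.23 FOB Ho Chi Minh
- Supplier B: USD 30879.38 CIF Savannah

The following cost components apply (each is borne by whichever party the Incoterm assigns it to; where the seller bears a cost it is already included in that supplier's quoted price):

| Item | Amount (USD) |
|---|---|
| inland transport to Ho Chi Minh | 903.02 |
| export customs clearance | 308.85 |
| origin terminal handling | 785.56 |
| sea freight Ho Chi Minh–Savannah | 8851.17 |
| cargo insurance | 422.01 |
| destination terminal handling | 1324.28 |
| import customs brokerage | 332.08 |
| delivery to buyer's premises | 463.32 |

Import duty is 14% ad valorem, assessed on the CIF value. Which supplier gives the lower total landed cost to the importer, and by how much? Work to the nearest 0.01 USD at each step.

Supplier A (FOB):
CIF value = FOB price + freight + insurance = 19367.23 + 8851.17 + 422.01 = 28640.41
Import duty = 28640.41 × 14% = 4009.66
Buyer bears (A): 8851.17 + 422.01 + 1324.28 + 332.08 + 463.32 = 11392.86
Landed cost (A) = invoice 19367.23 + 11392.86 + duty 4009.66 = 34769.75
Supplier B (CIF):
The CIF price already equals the CIF value: 30879.38
Import duty = 30879.38 × 14% = 4323.11
Buyer bears (B): 1324.28 + 332.08 + 463.32 = 2119.68
Landed cost (B) = invoice 30879.38 + 2119.68 + duty 4323.11 = 37322.17
Difference = |34769.75 − 37322.17| = 2552.42

Supplier A is cheaper by USD 2552.42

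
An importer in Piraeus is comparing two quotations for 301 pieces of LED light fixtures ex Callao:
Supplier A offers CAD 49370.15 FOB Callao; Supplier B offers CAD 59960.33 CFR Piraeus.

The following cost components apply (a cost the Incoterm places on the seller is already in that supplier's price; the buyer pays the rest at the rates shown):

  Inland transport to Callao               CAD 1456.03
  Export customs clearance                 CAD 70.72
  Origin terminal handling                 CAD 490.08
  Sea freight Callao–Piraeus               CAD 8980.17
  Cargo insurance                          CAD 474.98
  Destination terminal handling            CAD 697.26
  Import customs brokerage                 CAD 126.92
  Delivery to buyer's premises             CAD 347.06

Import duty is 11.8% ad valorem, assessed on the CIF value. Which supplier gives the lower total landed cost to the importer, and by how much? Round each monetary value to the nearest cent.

Supplier A is cheaper by CAD 1799.99

Supplier A (FOB):
CIF value = FOB price + freight + insurance = 49370.15 + 8980.17 + 474.98 = 58825.30
Import duty = 58825.30 × 11.8% = 6941.39
Buyer bears (A): 8980.17 + 474.98 + 697.26 + 126.92 + 347.06 = 10626.39
Landed cost (A) = invoice 49370.15 + 10626.39 + duty 6941.39 = 66937.93
Supplier B (CFR):
CIF value = CFR price + insurance = 59960.33 + 474.98 = 60435.31
Import duty = 60435.31 × 11.8% = 7131.37
Buyer bears (B): 474.98 + 697.26 + 126.92 + 347.06 = 1646.22
Landed cost (B) = invoice 59960.33 + 1646.22 + duty 7131.37 = 68737.92
Difference = |66937.93 − 68737.92| = 1799.99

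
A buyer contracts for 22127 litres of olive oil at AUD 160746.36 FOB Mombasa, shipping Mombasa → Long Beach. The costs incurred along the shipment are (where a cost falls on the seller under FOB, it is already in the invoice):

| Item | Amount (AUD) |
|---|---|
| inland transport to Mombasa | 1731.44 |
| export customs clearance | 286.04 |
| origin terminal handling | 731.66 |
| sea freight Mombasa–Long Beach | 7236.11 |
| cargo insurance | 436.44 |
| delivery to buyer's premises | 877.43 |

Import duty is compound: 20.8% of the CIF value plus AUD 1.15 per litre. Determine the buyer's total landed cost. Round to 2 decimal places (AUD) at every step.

FOB: the seller bears costs until goods are on board at the origin port; the buyer bears freight, insurance and all costs thereafter.
Already in the invoice (seller's account under FOB): inland to port, export clearance, origin terminal — exclude.
CIF value = FOB price + freight + insurance = 160746.36 + 7236.11 + 436.44 = 168418.91
Ad valorem component: 168418.91 × 20.8% = 35031.13
Specific component: 22127 × 1.15 = 25446.05
Import duty = 35031.13 + 25446.05 = 60477.18
Buyer bears: freight 7236.11 + insurance 436.44 + delivery 877.43 + duty 60477.18 = 69027.16
Landed cost = invoice 160746.36 + 69027.16 = 229773.52

Total landed cost: AUD 229773.52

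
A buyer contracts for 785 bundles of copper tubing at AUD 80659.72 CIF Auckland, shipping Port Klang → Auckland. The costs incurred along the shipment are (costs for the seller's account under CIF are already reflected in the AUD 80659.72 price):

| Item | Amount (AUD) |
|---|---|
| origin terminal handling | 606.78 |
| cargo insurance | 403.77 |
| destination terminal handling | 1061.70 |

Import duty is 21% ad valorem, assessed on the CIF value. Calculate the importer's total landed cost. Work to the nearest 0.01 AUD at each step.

CIF: the seller pays costs through ocean freight and marine insurance to the destination port.
Already in the invoice (seller's account under CIF): origin terminal, insurance — exclude.
The CIF price already equals the CIF value: 80659.72
Import duty = 80659.72 × 21% = 16938.54
Buyer bears: destination terminal 1061.70 + duty 16938.54 = 18000.24
Landed cost = invoice 80659.72 + 18000.24 = 98659.96

Total landed cost: AUD 98659.96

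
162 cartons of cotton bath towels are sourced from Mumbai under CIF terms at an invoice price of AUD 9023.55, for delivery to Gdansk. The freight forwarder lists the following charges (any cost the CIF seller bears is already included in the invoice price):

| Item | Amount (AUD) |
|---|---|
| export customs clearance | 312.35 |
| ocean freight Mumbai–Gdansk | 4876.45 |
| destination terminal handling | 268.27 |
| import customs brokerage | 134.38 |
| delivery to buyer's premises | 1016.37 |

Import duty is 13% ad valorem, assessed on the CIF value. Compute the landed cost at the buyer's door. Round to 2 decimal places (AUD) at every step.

CIF: the seller pays costs through ocean freight and marine insurance to the destination port.
Already in the invoice (seller's account under CIF): export clearance, freight — exclude.
The CIF price already equals the CIF value: 9023.55
Import duty = 9023.55 × 13% = 1173.06
Buyer bears: destination terminal 268.27 + brokerage 134.38 + delivery 1016.37 + duty 1173.06 = 2592.08
Landed cost = invoice 9023.55 + 2592.08 = 11615.63

Total landed cost: AUD 11615.63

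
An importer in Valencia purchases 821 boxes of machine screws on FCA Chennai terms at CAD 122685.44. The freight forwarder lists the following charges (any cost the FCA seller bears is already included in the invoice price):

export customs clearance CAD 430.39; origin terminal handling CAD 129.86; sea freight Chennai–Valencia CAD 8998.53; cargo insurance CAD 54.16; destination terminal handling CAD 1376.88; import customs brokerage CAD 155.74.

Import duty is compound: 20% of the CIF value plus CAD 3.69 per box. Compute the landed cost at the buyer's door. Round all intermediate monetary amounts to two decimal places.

Total landed cost: CAD 162803.70

FCA: the seller delivers export-cleared goods to the carrier; the buyer bears costs from that point.
Already in the invoice (seller's account under FCA): export clearance — exclude.
CIF value = FCA price + origin terminal + freight + insurance = 122685.44 + 129.86 + 8998.53 + 54.16 = 131867.99
Ad valorem component: 131867.99 × 20% = 26373.60
Specific component: 821 × 3.69 = 3029.49
Import duty = 26373.60 + 3029.49 = 29403.09
Buyer bears: origin terminal 129.86 + freight 8998.53 + insurance 54.16 + destination terminal 1376.88 + brokerage 155.74 + duty 29403.09 = 40118.26
Landed cost = invoice 122685.44 + 40118.26 = 162803.70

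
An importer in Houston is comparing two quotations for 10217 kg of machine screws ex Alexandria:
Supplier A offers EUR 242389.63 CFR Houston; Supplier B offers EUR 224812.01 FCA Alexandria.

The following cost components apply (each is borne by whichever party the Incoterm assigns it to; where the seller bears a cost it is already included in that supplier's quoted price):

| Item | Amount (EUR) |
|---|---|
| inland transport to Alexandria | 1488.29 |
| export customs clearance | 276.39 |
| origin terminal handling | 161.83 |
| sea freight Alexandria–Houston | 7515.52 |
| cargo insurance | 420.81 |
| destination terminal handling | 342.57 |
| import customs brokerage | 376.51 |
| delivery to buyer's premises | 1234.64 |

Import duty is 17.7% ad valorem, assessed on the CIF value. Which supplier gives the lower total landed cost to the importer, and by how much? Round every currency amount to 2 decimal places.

Supplier B is cheaper by EUR 11652.62

Supplier A (CFR):
CIF value = CFR price + insurance = 242389.63 + 420.81 = 242810.44
Import duty = 242810.44 × 17.7% = 42977.45
Buyer bears (A): 420.81 + 342.57 + 376.51 + 1234.64 = 2374.53
Landed cost (A) = invoice 242389.63 + 2374.53 + duty 42977.45 = 287741.61
Supplier B (FCA):
CIF value = FCA price + origin terminal + freight + insurance = 224812.01 + 161.83 + 7515.52 + 420.81 = 232910.17
Import duty = 232910.17 × 17.7% = 41225.10
Buyer bears (B): 161.83 + 7515.52 + 420.81 + 342.57 + 376.51 + 1234.64 = 10051.88
Landed cost (B) = invoice 224812.01 + 10051.88 + duty 41225.10 = 276088.99
Difference = |287741.61 − 276088.99| = 11652.62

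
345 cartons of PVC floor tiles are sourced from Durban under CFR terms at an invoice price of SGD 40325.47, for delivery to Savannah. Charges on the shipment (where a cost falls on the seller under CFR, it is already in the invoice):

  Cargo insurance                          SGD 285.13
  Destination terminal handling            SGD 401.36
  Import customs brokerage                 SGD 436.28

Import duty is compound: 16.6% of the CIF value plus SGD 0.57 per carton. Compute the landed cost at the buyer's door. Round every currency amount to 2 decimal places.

Total landed cost: SGD 48386.25

CFR: the seller pays costs through ocean freight to the destination port, but not insurance.
CIF value = CFR price + insurance = 40325.47 + 285.13 = 40610.60
Ad valorem component: 40610.60 × 16.6% = 6741.36
Specific component: 345 × 0.57 = 196.65
Import duty = 6741.36 + 196.65 = 6938.01
Buyer bears: insurance 285.13 + destination terminal 401.36 + brokerage 436.28 + duty 6938.01 = 8060.78
Landed cost = invoice 40325.47 + 8060.78 = 48386.25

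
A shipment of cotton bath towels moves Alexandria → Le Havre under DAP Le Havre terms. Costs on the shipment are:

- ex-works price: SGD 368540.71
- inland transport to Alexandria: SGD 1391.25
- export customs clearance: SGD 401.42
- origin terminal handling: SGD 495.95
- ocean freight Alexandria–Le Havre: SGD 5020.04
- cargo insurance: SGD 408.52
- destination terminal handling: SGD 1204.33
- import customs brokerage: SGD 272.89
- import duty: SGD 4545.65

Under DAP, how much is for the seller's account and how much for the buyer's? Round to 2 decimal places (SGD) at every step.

DAP: the seller bears all costs to the named destination except import duty and clearance.
Seller's account: goods 368540.71 + inland to port 1391.25 + export clearance 401.42 + origin terminal 495.95 + freight 5020.04 + insurance 408.52 + destination terminal 1204.33 = 377462.22
Buyer's account: brokerage 272.89 + duty 4545.65 = 4818.54

Seller: SGD 377462.22; buyer: SGD 4818.54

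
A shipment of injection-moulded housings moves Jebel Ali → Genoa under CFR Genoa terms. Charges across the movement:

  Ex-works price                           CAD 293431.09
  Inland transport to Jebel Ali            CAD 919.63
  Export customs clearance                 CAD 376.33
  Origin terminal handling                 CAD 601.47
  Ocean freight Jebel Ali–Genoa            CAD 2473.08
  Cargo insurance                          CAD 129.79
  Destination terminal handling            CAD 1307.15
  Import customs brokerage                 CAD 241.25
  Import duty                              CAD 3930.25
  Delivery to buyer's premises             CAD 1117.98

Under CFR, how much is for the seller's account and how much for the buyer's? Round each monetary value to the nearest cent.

Seller: CAD 297801.60; buyer: CAD 6726.42

CFR: the seller pays costs through ocean freight to the destination port, but not insurance.
Seller's account: goods 293431.09 + inland to port 919.63 + export clearance 376.33 + origin terminal 601.47 + freight 2473.08 = 297801.60
Buyer's account: insurance 129.79 + destination terminal 1307.15 + brokerage 241.25 + duty 3930.25 + delivery 1117.98 = 6726.42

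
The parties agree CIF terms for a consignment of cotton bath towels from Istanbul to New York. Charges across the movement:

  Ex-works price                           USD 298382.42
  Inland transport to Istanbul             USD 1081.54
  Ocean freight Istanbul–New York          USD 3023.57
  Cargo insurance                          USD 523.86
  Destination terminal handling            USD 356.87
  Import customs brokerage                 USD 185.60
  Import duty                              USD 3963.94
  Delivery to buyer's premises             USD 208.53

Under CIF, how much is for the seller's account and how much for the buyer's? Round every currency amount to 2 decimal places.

Seller: USD 303011.39; buyer: USD 4714.94

CIF: the seller pays costs through ocean freight and marine insurance to the destination port.
Seller's account: goods 298382.42 + inland to port 1081.54 + freight 3023.57 + insurance 523.86 = 303011.39
Buyer's account: destination terminal 356.87 + brokerage 185.60 + duty 3963.94 + delivery 208.53 = 4714.94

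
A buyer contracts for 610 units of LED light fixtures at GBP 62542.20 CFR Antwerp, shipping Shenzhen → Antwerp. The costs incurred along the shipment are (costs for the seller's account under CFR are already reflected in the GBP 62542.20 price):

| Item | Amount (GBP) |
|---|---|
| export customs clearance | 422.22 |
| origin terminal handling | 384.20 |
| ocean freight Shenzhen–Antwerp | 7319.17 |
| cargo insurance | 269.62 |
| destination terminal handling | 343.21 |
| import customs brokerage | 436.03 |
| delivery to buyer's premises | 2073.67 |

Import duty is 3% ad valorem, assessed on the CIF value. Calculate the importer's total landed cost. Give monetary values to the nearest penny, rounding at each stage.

Total landed cost: GBP 67549.08

CFR: the seller pays costs through ocean freight to the destination port, but not insurance.
Already in the invoice (seller's account under CFR): export clearance, origin terminal, freight — exclude.
CIF value = CFR price + insurance = 62542.20 + 269.62 = 62811.82
Import duty = 62811.82 × 3% = 1884.35
Buyer bears: insurance 269.62 + destination terminal 343.21 + brokerage 436.03 + delivery 2073.67 + duty 1884.35 = 5006.88
Landed cost = invoice 62542.20 + 5006.88 = 67549.08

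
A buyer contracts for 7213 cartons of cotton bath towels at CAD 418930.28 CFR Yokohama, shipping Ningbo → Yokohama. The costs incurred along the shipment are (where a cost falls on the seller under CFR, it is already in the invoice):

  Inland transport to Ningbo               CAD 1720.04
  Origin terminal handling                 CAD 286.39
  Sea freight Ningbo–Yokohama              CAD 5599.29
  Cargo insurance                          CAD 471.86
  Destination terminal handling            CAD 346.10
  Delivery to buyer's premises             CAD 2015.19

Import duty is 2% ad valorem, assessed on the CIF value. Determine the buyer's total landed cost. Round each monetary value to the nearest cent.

CFR: the seller pays costs through ocean freight to the destination port, but not insurance.
Already in the invoice (seller's account under CFR): inland to port, origin terminal, freight — exclude.
CIF value = CFR price + insurance = 418930.28 + 471.86 = 419402.14
Import duty = 419402.14 × 2% = 8388.04
Buyer bears: insurance 471.86 + destination terminal 346.10 + delivery 2015.19 + duty 8388.04 = 11221.19
Landed cost = invoice 418930.28 + 11221.19 = 430151.47

Total landed cost: CAD 430151.47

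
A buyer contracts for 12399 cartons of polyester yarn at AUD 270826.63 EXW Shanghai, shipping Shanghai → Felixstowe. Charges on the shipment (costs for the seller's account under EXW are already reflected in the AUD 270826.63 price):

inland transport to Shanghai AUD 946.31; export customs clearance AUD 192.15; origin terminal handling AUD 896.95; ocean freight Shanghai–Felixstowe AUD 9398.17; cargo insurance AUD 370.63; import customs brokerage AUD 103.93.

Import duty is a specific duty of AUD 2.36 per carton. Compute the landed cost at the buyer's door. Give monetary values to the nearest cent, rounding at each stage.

Total landed cost: AUD 311996.41

EXW: the seller makes goods available at their premises; the buyer bears all onward costs.
CIF value = EXW price + inland to port + export clearance + origin terminal + freight + insurance = 270826.63 + 946.31 + 192.15 + 896.95 + 9398.17 + 370.63 = 282630.84
Import duty = 12399 × 2.36 = 29261.64
Buyer bears: inland to port 946.31 + export clearance 192.15 + origin terminal 896.95 + freight 9398.17 + insurance 370.63 + brokerage 103.93 + duty 29261.64 = 41169.78
Landed cost = invoice 270826.63 + 41169.78 = 311996.41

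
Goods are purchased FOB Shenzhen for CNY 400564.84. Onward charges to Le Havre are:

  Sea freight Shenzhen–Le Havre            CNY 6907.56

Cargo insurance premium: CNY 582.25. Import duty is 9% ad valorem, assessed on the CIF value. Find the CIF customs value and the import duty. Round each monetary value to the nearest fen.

CIF = FOB price + freight + insurance
CIF = 400564.84 + 6907.56 + 582.25 = 408054.65
Import duty = 408054.65 × 9% = 36724.92

CIF value: CNY 408054.65; import duty: CNY 36724.92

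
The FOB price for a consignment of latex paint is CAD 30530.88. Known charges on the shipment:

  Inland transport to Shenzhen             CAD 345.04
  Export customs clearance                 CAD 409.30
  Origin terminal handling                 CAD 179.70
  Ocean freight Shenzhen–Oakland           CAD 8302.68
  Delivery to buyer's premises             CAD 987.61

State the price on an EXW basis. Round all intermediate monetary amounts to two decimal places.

Not relevant to the conversion: freight, delivery — on the buyer under both terms; not part of either seller's price.
From FOB to EXW, the seller no longer bears: inland to port, export clearance, origin terminal.
EXW price = 30530.88 − 345.04 − 409.30 − 179.70 = 29596.84

EXW price: CAD 29596.84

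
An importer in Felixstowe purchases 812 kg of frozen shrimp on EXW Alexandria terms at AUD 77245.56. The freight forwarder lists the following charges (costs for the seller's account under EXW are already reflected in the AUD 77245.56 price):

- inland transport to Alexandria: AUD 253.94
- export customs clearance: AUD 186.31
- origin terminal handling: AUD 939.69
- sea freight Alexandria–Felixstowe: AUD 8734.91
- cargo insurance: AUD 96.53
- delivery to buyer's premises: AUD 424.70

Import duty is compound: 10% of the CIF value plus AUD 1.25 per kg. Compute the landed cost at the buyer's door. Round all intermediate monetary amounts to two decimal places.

EXW: the seller makes goods available at their premises; the buyer bears all onward costs.
CIF value = EXW price + inland to port + export clearance + origin terminal + freight + insurance = 77245.56 + 253.94 + 186.31 + 939.69 + 8734.91 + 96.53 = 87456.94
Ad valorem component: 87456.94 × 10% = 8745.69
Specific component: 812 × 1.25 = 1015.00
Import duty = 8745.69 + 1015.00 = 9760.69
Buyer bears: inland to port 253.94 + export clearance 186.31 + origin terminal 939.69 + freight 8734.91 + insurance 96.53 + delivery 424.70 + duty 9760.69 = 20396.77
Landed cost = invoice 77245.56 + 20396.77 = 97642.33

Total landed cost: AUD 97642.33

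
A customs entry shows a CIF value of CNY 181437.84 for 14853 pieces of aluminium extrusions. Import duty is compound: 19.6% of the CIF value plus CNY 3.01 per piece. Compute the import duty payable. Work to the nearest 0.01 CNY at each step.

Ad valorem component: 181437.84 × 19.6% = 35561.82
Specific component: 14853 × 3.01 = 44707.53
Import duty = 35561.82 + 44707.53 = 80269.35

Import duty: CNY 80269.35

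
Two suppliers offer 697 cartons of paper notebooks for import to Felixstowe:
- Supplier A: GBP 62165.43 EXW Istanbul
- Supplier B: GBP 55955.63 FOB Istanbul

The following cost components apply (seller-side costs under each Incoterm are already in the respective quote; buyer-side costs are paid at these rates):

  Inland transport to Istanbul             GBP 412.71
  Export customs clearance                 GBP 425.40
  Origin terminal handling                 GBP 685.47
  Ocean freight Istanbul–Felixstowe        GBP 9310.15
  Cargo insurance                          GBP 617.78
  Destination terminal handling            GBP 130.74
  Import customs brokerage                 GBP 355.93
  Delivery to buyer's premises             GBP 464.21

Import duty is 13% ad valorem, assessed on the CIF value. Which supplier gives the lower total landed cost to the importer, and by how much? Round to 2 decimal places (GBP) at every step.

Supplier A (EXW):
CIF value = EXW price + inland to port + export clearance + origin terminal + freight + insurance = 62165.43 + 412.71 + 425.40 + 685.47 + 9310.15 + 617.78 = 73616.94
Import duty = 73616.94 × 13% = 9570.20
Buyer bears (A): 412.71 + 425.40 + 685.47 + 9310.15 + 617.78 + 130.74 + 355.93 + 464.21 = 12402.39
Landed cost (A) = invoice 62165.43 + 12402.39 + duty 9570.20 = 84138.02
Supplier B (FOB):
CIF value = FOB price + freight + insurance = 55955.63 + 9310.15 + 617.78 = 65883.56
Import duty = 65883.56 × 13% = 8564.86
Buyer bears (B): 9310.15 + 617.78 + 130.74 + 355.93 + 464.21 = 10878.81
Landed cost (B) = invoice 55955.63 + 10878.81 + duty 8564.86 = 75399.30
Difference = |84138.02 − 75399.30| = 8738.72

Supplier B is cheaper by GBP 8738.72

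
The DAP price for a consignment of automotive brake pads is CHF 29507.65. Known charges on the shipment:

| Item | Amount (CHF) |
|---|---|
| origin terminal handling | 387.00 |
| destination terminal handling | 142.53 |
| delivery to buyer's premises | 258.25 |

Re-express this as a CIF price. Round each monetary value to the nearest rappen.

CIF price: CHF 29106.87

Not relevant to the conversion: origin terminal — on the seller under both DAP and CIF; already in the DAP price and stays in the CIF price.
From DAP to CIF, the seller no longer bears: destination terminal, delivery.
CIF price = 29507.65 − 142.53 − 258.25 = 29106.87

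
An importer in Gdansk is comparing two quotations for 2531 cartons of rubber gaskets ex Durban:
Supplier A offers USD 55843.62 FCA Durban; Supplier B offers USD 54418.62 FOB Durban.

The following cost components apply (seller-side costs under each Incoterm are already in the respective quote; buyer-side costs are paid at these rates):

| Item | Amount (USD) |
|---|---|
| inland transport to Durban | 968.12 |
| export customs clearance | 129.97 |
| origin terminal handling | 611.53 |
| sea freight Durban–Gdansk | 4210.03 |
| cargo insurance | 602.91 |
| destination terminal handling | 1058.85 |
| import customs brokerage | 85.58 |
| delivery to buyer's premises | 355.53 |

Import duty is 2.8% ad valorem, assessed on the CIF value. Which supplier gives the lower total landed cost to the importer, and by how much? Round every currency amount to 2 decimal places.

Supplier A (FCA):
CIF value = FCA price + origin terminal + freight + insurance = 55843.62 + 611.53 + 4210.03 + 602.91 = 61268.09
Import duty = 61268.09 × 2.8% = 1715.51
Buyer bears (A): 611.53 + 4210.03 + 602.91 + 1058.85 + 85.58 + 355.53 = 6924.43
Landed cost (A) = invoice 55843.62 + 6924.43 + duty 1715.51 = 64483.56
Supplier B (FOB):
CIF value = FOB price + freight + insurance = 54418.62 + 4210.03 + 602.91 = 59231.56
Import duty = 59231.56 × 2.8% = 1658.48
Buyer bears (B): 4210.03 + 602.91 + 1058.85 + 85.58 + 355.53 = 6312.90
Landed cost (B) = invoice 54418.62 + 6312.90 + duty 1658.48 = 62390.00
Difference = |64483.56 − 62390.00| = 2093.56

Supplier B is cheaper by USD 2093.56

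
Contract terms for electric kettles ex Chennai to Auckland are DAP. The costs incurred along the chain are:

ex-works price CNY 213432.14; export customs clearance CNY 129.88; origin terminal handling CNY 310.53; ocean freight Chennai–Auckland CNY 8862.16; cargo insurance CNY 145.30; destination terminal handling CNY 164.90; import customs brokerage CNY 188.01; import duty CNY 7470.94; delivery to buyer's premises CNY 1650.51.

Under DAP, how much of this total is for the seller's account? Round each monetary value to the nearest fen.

Seller's account: CNY 224695.42

DAP: the seller bears all costs to the named destination except import duty and clearance.
Seller's account: goods 213432.14 + export clearance 129.88 + origin terminal 310.53 + freight 8862.16 + insurance 145.30 + destination terminal 164.90 + delivery 1650.51 = 224695.42
Buyer's account: brokerage 188.01 + duty 7470.94 = 7658.95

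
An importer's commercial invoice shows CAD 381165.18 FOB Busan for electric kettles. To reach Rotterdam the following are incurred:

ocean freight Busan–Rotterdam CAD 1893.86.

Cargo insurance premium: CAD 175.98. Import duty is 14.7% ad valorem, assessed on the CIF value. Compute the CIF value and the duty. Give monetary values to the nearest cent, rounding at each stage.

CIF = FOB price + freight + insurance
CIF = 381165.18 + 1893.86 + 175.98 = 383235.02
Import duty = 383235.02 × 14.7% = 56335.55

CIF value: CAD 383235.02; import duty: CAD 56335.55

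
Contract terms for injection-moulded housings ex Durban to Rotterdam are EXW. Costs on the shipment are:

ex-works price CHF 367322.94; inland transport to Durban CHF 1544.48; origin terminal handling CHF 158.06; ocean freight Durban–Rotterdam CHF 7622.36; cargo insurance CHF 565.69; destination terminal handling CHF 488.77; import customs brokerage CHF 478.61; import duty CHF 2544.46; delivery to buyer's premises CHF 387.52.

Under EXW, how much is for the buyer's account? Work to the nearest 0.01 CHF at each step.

EXW: the seller makes goods available at their premises; the buyer bears all onward costs.
Seller's account: goods 367322.94 = 367322.94
Buyer's account: inland to port 1544.48 + origin terminal 158.06 + freight 7622.36 + insurance 565.69 + destination terminal 488.77 + brokerage 478.61 + duty 2544.46 + delivery 387.52 = 13789.95

Buyer's account: CHF 13789.95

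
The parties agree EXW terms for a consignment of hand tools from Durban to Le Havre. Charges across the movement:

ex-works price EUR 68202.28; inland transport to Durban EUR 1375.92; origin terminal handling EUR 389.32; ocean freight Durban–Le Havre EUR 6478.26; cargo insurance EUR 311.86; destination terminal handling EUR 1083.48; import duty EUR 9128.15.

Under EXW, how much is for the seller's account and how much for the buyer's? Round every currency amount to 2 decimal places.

EXW: the seller makes goods available at their premises; the buyer bears all onward costs.
Seller's account: goods 68202.28 = 68202.28
Buyer's account: inland to port 1375.92 + origin terminal 389.32 + freight 6478.26 + insurance 311.86 + destination terminal 1083.48 + duty 9128.15 = 18766.99

Seller: EUR 68202.28; buyer: EUR 18766.99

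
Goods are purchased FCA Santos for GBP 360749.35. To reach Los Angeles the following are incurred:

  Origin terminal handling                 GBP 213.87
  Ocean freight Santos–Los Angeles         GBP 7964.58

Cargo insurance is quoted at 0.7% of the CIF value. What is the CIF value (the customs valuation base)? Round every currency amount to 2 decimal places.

Let C be the CIF value. C = FCA price + pre-shipment costs + freight + 0.7% × C
C − 0.7% × C = 360749.35 + 213.87 + 7964.58
0.993 × C = 368927.80
C = 368927.80 / 0.993 = 371528.50
Insurance premium = 0.7% × 371528.50 = 2600.70

CIF value: GBP 371528.50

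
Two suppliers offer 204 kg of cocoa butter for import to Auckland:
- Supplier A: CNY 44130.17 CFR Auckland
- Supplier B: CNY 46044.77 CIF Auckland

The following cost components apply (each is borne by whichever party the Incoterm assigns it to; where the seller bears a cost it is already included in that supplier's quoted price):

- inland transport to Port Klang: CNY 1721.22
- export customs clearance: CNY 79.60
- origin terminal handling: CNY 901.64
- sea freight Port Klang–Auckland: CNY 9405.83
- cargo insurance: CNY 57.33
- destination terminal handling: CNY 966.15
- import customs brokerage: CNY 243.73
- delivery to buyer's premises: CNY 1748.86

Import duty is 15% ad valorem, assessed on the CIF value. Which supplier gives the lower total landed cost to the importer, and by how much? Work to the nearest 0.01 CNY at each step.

Supplier A (CFR):
CIF value = CFR price + insurance = 44130.17 + 57.33 = 44187.50
Import duty = 44187.50 × 15% = 6628.13
Buyer bears (A): 57.33 + 966.15 + 243.73 + 1748.86 = 3016.07
Landed cost (A) = invoice 44130.17 + 3016.07 + duty 6628.13 = 53774.37
Supplier B (CIF):
The CIF price already equals the CIF value: 46044.77
Import duty = 46044.77 × 15% = 6906.72
Buyer bears (B): 966.15 + 243.73 + 1748.86 = 2958.74
Landed cost (B) = invoice 46044.77 + 2958.74 + duty 6906.72 = 55910.23
Difference = |53774.37 − 55910.23| = 2135.86

Supplier A is cheaper by CNY 2135.86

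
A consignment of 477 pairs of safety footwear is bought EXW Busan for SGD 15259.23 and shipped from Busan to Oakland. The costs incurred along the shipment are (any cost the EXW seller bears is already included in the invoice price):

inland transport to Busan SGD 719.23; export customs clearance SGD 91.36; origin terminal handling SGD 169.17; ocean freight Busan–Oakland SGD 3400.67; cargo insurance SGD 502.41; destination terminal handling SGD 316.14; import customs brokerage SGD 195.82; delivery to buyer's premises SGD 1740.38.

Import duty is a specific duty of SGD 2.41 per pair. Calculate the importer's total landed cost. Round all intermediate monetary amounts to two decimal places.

Total landed cost: SGD 23543.98

EXW: the seller makes goods available at their premises; the buyer bears all onward costs.
CIF value = EXW price + inland to port + export clearance + origin terminal + freight + insurance = 15259.23 + 719.23 + 91.36 + 169.17 + 3400.67 + 502.41 = 20142.07
Import duty = 477 × 2.41 = 1149.57
Buyer bears: inland to port 719.23 + export clearance 91.36 + origin terminal 169.17 + freight 3400.67 + insurance 502.41 + destination terminal 316.14 + brokerage 195.82 + delivery 1740.38 + duty 1149.57 = 8284.75
Landed cost = invoice 15259.23 + 8284.75 = 23543.98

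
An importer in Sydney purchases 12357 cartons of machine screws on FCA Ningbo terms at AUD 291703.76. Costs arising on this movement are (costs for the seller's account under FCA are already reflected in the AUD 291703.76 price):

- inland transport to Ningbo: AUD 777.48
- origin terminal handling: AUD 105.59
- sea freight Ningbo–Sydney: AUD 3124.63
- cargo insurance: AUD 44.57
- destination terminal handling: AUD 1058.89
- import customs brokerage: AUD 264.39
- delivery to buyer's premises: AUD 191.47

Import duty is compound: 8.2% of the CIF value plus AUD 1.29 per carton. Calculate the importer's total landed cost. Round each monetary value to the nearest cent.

Total landed cost: AUD 336622.07

FCA: the seller delivers export-cleared goods to the carrier; the buyer bears costs from that point.
Already in the invoice (seller's account under FCA): inland to port — exclude.
CIF value = FCA price + origin terminal + freight + insurance = 291703.76 + 105.59 + 3124.63 + 44.57 = 294978.55
Ad valorem component: 294978.55 × 8.2% = 24188.24
Specific component: 12357 × 1.29 = 15940.53
Import duty = 24188.24 + 15940.53 = 40128.77
Buyer bears: origin terminal 105.59 + freight 3124.63 + insurance 44.57 + destination terminal 1058.89 + brokerage 264.39 + delivery 191.47 + duty 40128.77 = 44918.31
Landed cost = invoice 291703.76 + 44918.31 = 336622.07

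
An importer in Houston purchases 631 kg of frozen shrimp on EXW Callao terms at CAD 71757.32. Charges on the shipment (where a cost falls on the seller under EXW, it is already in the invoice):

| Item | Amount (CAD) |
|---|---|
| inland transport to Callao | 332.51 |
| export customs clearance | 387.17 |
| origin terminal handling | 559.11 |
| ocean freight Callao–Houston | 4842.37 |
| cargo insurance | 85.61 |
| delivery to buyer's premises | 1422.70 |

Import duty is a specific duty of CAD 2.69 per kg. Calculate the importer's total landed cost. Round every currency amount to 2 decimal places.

Total landed cost: CAD 81084.18

EXW: the seller makes goods available at their premises; the buyer bears all onward costs.
CIF value = EXW price + inland to port + export clearance + origin terminal + freight + insurance = 71757.32 + 332.51 + 387.17 + 559.11 + 4842.37 + 85.61 = 77964.09
Import duty = 631 × 2.69 = 1697.39
Buyer bears: inland to port 332.51 + export clearance 387.17 + origin terminal 559.11 + freight 4842.37 + insurance 85.61 + delivery 1422.70 + duty 1697.39 = 9326.86
Landed cost = invoice 71757.32 + 9326.86 = 81084.18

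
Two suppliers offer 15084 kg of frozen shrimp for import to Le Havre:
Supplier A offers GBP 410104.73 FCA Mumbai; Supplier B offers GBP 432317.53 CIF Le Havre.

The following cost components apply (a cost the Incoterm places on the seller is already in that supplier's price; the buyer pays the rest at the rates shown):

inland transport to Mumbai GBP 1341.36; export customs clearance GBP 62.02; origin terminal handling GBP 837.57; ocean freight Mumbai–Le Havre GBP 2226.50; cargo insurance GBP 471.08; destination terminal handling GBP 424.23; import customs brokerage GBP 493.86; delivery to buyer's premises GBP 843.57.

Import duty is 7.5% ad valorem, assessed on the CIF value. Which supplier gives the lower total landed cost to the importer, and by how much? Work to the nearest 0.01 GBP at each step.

Supplier A (FCA):
CIF value = FCA price + origin terminal + freight + insurance = 410104.73 + 837.57 + 2226.50 + 471.08 = 413639.88
Import duty = 413639.88 × 7.5% = 31022.99
Buyer bears (A): 837.57 + 2226.50 + 471.08 + 424.23 + 493.86 + 843.57 = 5296.81
Landed cost (A) = invoice 410104.73 + 5296.81 + duty 31022.99 = 446424.53
Supplier B (CIF):
The CIF price already equals the CIF value: 432317.53
Import duty = 432317.53 × 7.5% = 32423.81
Buyer bears (B): 424.23 + 493.86 + 843.57 = 1761.66
Landed cost (B) = invoice 432317.53 + 1761.66 + duty 32423.81 = 466503.00
Difference = |446424.53 − 466503.00| = 20078.47

Supplier A is cheaper by GBP 20078.47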